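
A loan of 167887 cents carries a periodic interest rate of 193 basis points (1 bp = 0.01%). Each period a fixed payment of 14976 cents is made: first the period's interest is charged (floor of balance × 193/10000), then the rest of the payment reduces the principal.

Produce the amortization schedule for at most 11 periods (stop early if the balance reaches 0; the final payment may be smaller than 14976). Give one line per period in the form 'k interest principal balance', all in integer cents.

1 3240 11736 156151
2 3013 11963 144188
3 2782 12194 131994
4 2547 12429 119565
5 2307 12669 106896
6 2063 12913 93983
7 1813 13163 80820
8 1559 13417 67403
9 1300 13676 53727
10 1036 13940 39787
11 767 14209 25578

1. interest=⌊167887·193/10000⌋=3240; principal=14976-3240=11736; balance=167887-11736=156151
2. interest=⌊156151·193/10000⌋=3013; principal=14976-3013=11963; balance=156151-11963=144188
3. interest=⌊144188·193/10000⌋=2782; principal=14976-2782=12194; balance=144188-12194=131994
4. interest=⌊131994·193/10000⌋=2547; principal=14976-2547=12429; balance=131994-12429=119565
5. interest=⌊119565·193/10000⌋=2307; principal=14976-2307=12669; balance=119565-12669=106896
6. interest=⌊106896·193/10000⌋=2063; principal=14976-2063=12913; balance=106896-12913=93983
7. interest=⌊93983·193/10000⌋=1813; principal=14976-1813=13163; balance=93983-13163=80820
8. interest=⌊80820·193/10000⌋=1559; principal=14976-1559=13417; balance=80820-13417=67403
9. interest=⌊67403·193/10000⌋=1300; principal=14976-1300=13676; balance=67403-13676=53727
10. interest=⌊53727·193/10000⌋=1036; principal=14976-1036=13940; balance=53727-13940=39787
11. interest=⌊39787·193/10000⌋=767; principal=14976-767=14209; balance=39787-14209=25578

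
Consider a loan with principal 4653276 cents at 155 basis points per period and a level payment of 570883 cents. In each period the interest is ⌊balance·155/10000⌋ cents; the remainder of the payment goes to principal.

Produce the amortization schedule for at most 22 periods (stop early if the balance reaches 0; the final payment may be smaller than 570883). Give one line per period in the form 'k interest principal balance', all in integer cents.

1 72125 498758 4154518
2 64395 506488 3648030
3 56544 514339 3133691
4 48572 522311 2611380
5 40476 530407 2080973
6 32255 538628 1542345
7 23906 546977 995368
8 15428 555455 439913
9 6818 439913 0

1. interest=⌊4653276·155/10000⌋=72125; principal=570883-72125=498758; balance=4653276-498758=4154518
2. interest=⌊4154518·155/10000⌋=64395; principal=570883-64395=506488; balance=4154518-506488=3648030
3. interest=⌊3648030·155/10000⌋=56544; principal=570883-56544=514339; balance=3648030-514339=3133691
4. interest=⌊3133691·155/10000⌋=48572; principal=570883-48572=522311; balance=3133691-522311=2611380
5. interest=⌊2611380·155/10000⌋=40476; principal=570883-40476=530407; balance=2611380-530407=2080973
6. interest=⌊2080973·155/10000⌋=32255; principal=570883-32255=538628; balance=2080973-538628=1542345
7. interest=⌊1542345·155/10000⌋=23906; principal=570883-23906=546977; balance=1542345-546977=995368
8. interest=⌊995368·155/10000⌋=15428; principal=570883-15428=555455; balance=995368-555455=439913
9. interest=⌊439913·155/10000⌋=6818; principal=min(570883-6818,439913)=439913; balance=439913-439913=0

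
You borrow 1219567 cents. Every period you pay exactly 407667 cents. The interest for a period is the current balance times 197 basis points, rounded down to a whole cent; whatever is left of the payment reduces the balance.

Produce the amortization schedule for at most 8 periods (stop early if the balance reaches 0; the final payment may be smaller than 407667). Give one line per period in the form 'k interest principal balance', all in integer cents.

1 24025 383642 835925
2 16467 391200 444725
3 8761 398906 45819
4 902 45819 0

1. interest=⌊1219567·197/10000⌋=24025; principal=407667-24025=383642; balance=1219567-383642=835925
2. interest=⌊835925·197/10000⌋=16467; principal=407667-16467=391200; balance=835925-391200=444725
3. interest=⌊444725·197/10000⌋=8761; principal=407667-8761=398906; balance=444725-398906=45819
4. interest=⌊45819·197/10000⌋=902; principal=min(407667-902,45819)=45819; balance=45819-45819=0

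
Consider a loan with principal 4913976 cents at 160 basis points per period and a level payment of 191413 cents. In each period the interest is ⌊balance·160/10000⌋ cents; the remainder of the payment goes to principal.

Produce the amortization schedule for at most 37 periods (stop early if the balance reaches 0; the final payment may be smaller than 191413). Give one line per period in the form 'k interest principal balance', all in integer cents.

1. interest=⌊4913976·160/10000⌋=78623; principal=191413-78623=112790; balance=4913976-112790=4801186
2. interest=⌊4801186·160/10000⌋=76818; principal=191413-76818=114595; balance=4801186-114595=4686591
3. interest=⌊4686591·160/10000⌋=74985; principal=191413-74985=116428; balance=4686591-116428=4570163
4. interest=⌊4570163·160/10000⌋=73122; principal=191413-73122=118291; balance=4570163-118291=4451872
5. interest=⌊4451872·160/10000⌋=71229; principal=191413-71229=120184; balance=4451872-120184=4331688
6. interest=⌊4331688·160/10000⌋=69307; principal=191413-69307=122106; balance=4331688-122106=4209582
7. interest=⌊4209582·160/10000⌋=67353; principal=191413-67353=124060; balance=4209582-124060=4085522
8. interest=⌊4085522·160/10000⌋=65368; principal=191413-65368=126045; balance=4085522-126045=3959477
9. interest=⌊3959477·160/10000⌋=63351; principal=191413-63351=128062; balance=3959477-128062=3831415
10. interest=⌊3831415·160/10000⌋=61302; principal=191413-61302=130111; balance=3831415-130111=3701304
11. interest=⌊3701304·160/10000⌋=59220; principal=191413-59220=132193; balance=3701304-132193=3569111
12. interest=⌊3569111·160/10000⌋=57105; principal=191413-57105=134308; balance=3569111-134308=3434803
13. interest=⌊3434803·160/10000⌋=54956; principal=191413-54956=136457; balance=3434803-136457=3298346
14. interest=⌊3298346·160/10000⌋=52773; principal=191413-52773=138640; balance=3298346-138640=3159706
15. interest=⌊3159706·160/10000⌋=50555; principal=191413-50555=140858; balance=3159706-140858=3018848
16. interest=⌊3018848·160/10000⌋=48301; principal=191413-48301=143112; balance=3018848-143112=2875736
17. interest=⌊2875736·160/10000⌋=46011; principal=191413-46011=145402; balance=2875736-145402=2730334
18. interest=⌊2730334·160/10000⌋=43685; principal=191413-43685=147728; balance=2730334-147728=2582606
19. interest=⌊2582606·160/10000⌋=41321; principal=191413-41321=150092; balance=2582606-150092=2432514
20. interest=⌊2432514·160/10000⌋=38920; principal=191413-38920=152493; balance=2432514-152493=2280021
21. interest=⌊2280021·160/10000⌋=36480; principal=191413-36480=154933; balance=2280021-154933=2125088
22. interest=⌊2125088·160/10000⌋=34001; principal=191413-34001=157412; balance=2125088-157412=1967676
23. interest=⌊1967676·160/10000⌋=31482; principal=191413-31482=159931; balance=1967676-159931=1807745
24. interest=⌊1807745·160/10000⌋=28923; principal=191413-28923=162490; balance=1807745-162490=1645255
25. interest=⌊1645255·160/10000⌋=26324; principal=191413-26324=165089; balance=1645255-165089=1480166
26. interest=⌊1480166·160/10000⌋=23682; principal=191413-23682=167731; balance=1480166-167731=1312435
27. interest=⌊1312435·160/10000⌋=20998; principal=191413-20998=170415; balance=1312435-170415=1142020
28. interest=⌊1142020·160/10000⌋=18272; principal=191413-18272=173141; balance=1142020-173141=968879
29. interest=⌊968879·160/10000⌋=15502; principal=191413-15502=175911; balance=968879-175911=792968
30. interest=⌊792968·160/10000⌋=12687; principal=191413-12687=178726; balance=792968-178726=614242
31. interest=⌊614242·160/10000⌋=9827; principal=191413-9827=181586; balance=614242-181586=432656
32. interest=⌊432656·160/10000⌋=6922; principal=191413-6922=184491; balance=432656-184491=248165
33. interest=⌊248165·160/10000⌋=3970; principal=191413-3970=187443; balance=248165-187443=60722
34. interest=⌊60722·160/10000⌋=971; principal=min(191413-971,60722)=60722; balance=60722-60722=0

1 78623 112790 4801186
2 76818 114595 4686591
3 74985 116428 4570163
4 73122 118291 4451872
5 71229 120184 4331688
6 69307 122106 4209582
7 67353 124060 4085522
8 65368 126045 3959477
9 63351 128062 3831415
10 61302 130111 3701304
11 59220 132193 3569111
12 57105 134308 3434803
13 54956 136457 3298346
14 52773 138640 3159706
15 50555 140858 3018848
16 48301 143112 2875736
17 46011 145402 2730334
18 43685 147728 2582606
19 41321 150092 2432514
20 38920 152493 2280021
21 36480 154933 2125088
22 34001 157412 1967676
23 31482 159931 1807745
24 28923 162490 1645255
25 26324 165089 1480166
26 23682 167731 1312435
27 20998 170415 1142020
28 18272 173141 968879
29 15502 175911 792968
30 12687 178726 614242
31 9827 181586 432656
32 6922 184491 248165
33 3970 187443 60722
34 971 60722 0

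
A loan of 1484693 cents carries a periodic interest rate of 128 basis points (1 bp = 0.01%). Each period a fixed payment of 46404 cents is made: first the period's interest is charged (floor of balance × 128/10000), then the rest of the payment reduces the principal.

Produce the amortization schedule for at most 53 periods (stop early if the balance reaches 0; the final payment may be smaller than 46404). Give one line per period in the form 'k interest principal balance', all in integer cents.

1 19004 27400 1457293
2 18653 27751 1429542
3 18298 28106 1401436
4 17938 28466 1372970
5 17574 28830 1344140
6 17204 29200 1314940
7 16831 29573 1285367
8 16452 29952 1255415
9 16069 30335 1225080
10 15681 30723 1194357
11 15287 31117 1163240
12 14889 31515 1131725
13 14486 31918 1099807
14 14077 32327 1067480
15 13663 32741 1034739
16 13244 33160 1001579
17 12820 33584 967995
18 12390 34014 933981
19 11954 34450 899531
20 11513 34891 864640
21 11067 35337 829303
22 10615 35789 793514
23 10156 36248 757266
24 9693 36711 720555
25 9223 37181 683374
26 8747 37657 645717
27 8265 38139 607578
28 7776 38628 568950
29 7282 39122 529828
30 6781 39623 490205
31 6274 40130 450075
32 5760 40644 409431
33 5240 41164 368267
34 4713 41691 326576
35 4180 42224 284352
36 3639 42765 241587
37 3092 43312 198275
38 2537 43867 154408
39 1976 44428 109980
40 1407 44997 64983
41 831 45573 19410
42 248 19410 0

1. interest=⌊1484693·128/10000⌋=19004; principal=46404-19004=27400; balance=1484693-27400=1457293
2. interest=⌊1457293·128/10000⌋=18653; principal=46404-18653=27751; balance=1457293-27751=1429542
3. interest=⌊1429542·128/10000⌋=18298; principal=46404-18298=28106; balance=1429542-28106=1401436
4. interest=⌊1401436·128/10000⌋=17938; principal=46404-17938=28466; balance=1401436-28466=1372970
5. interest=⌊1372970·128/10000⌋=17574; principal=46404-17574=28830; balance=1372970-28830=1344140
6. interest=⌊1344140·128/10000⌋=17204; principal=46404-17204=29200; balance=1344140-29200=1314940
7. interest=⌊1314940·128/10000⌋=16831; principal=46404-16831=29573; balance=1314940-29573=1285367
8. interest=⌊1285367·128/10000⌋=16452; principal=46404-16452=29952; balance=1285367-29952=1255415
9. interest=⌊1255415·128/10000⌋=16069; principal=46404-16069=30335; balance=1255415-30335=1225080
10. interest=⌊1225080·128/10000⌋=15681; principal=46404-15681=30723; balance=1225080-30723=1194357
11. interest=⌊1194357·128/10000⌋=15287; principal=46404-15287=31117; balance=1194357-31117=1163240
12. interest=⌊1163240·128/10000⌋=14889; principal=46404-14889=31515; balance=1163240-31515=1131725
13. interest=⌊1131725·128/10000⌋=14486; principal=46404-14486=31918; balance=1131725-31918=1099807
14. interest=⌊1099807·128/10000⌋=14077; principal=46404-14077=32327; balance=1099807-32327=1067480
15. interest=⌊1067480·128/10000⌋=13663; principal=46404-13663=32741; balance=1067480-32741=1034739
16. interest=⌊1034739·128/10000⌋=13244; principal=46404-13244=33160; balance=1034739-33160=1001579
17. interest=⌊1001579·128/10000⌋=12820; principal=46404-12820=33584; balance=1001579-33584=967995
18. interest=⌊967995·128/10000⌋=12390; principal=46404-12390=34014; balance=967995-34014=933981
19. interest=⌊933981·128/10000⌋=11954; principal=46404-11954=34450; balance=933981-34450=899531
20. interest=⌊899531·128/10000⌋=11513; principal=46404-11513=34891; balance=899531-34891=864640
21. interest=⌊864640·128/10000⌋=11067; principal=46404-11067=35337; balance=864640-35337=829303
22. interest=⌊829303·128/10000⌋=10615; principal=46404-10615=35789; balance=829303-35789=793514
23. interest=⌊793514·128/10000⌋=10156; principal=46404-10156=36248; balance=793514-36248=757266
24. interest=⌊757266·128/10000⌋=9693; principal=46404-9693=36711; balance=757266-36711=720555
25. interest=⌊720555·128/10000⌋=9223; principal=46404-9223=37181; balance=720555-37181=683374
26. interest=⌊683374·128/10000⌋=8747; principal=46404-8747=37657; balance=683374-37657=645717
27. interest=⌊645717·128/10000⌋=8265; principal=46404-8265=38139; balance=645717-38139=607578
28. interest=⌊607578·128/10000⌋=7776; principal=46404-7776=38628; balance=607578-38628=568950
29. interest=⌊568950·128/10000⌋=7282; principal=46404-7282=39122; balance=568950-39122=529828
30. interest=⌊529828·128/10000⌋=6781; principal=46404-6781=39623; balance=529828-39623=490205
31. interest=⌊490205·128/10000⌋=6274; principal=46404-6274=40130; balance=490205-40130=450075
32. interest=⌊450075·128/10000⌋=5760; principal=46404-5760=40644; balance=450075-40644=409431
33. interest=⌊409431·128/10000⌋=5240; principal=46404-5240=41164; balance=409431-41164=368267
34. interest=⌊368267·128/10000⌋=4713; principal=46404-4713=41691; balance=368267-41691=326576
35. interest=⌊326576·128/10000⌋=4180; principal=46404-4180=42224; balance=326576-42224=284352
36. interest=⌊284352·128/10000⌋=3639; principal=46404-3639=42765; balance=284352-42765=241587
37. interest=⌊241587·128/10000⌋=3092; principal=46404-3092=43312; balance=241587-43312=198275
38. interest=⌊198275·128/10000⌋=2537; principal=46404-2537=43867; balance=198275-43867=154408
39. interest=⌊154408·128/10000⌋=1976; principal=46404-1976=44428; balance=154408-44428=109980
40. interest=⌊109980·128/10000⌋=1407; principal=46404-1407=44997; balance=109980-44997=64983
41. interest=⌊64983·128/10000⌋=831; principal=46404-831=45573; balance=64983-45573=19410
42. interest=⌊19410·128/10000⌋=248; principal=min(46404-248,19410)=19410; balance=19410-19410=0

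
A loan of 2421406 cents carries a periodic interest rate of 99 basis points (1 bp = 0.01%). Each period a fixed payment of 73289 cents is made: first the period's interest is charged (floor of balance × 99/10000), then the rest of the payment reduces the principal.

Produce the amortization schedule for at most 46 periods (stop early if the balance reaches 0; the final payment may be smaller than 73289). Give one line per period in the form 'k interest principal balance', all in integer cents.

1 23971 49318 2372088
2 23483 49806 2322282
3 22990 50299 2271983
4 22492 50797 2221186
5 21989 51300 2169886
6 21481 51808 2118078
7 20968 52321 2065757
8 20450 52839 2012918
9 19927 53362 1959556
10 19399 53890 1905666
11 18866 54423 1851243
12 18327 54962 1796281
13 17783 55506 1740775
14 17233 56056 1684719
15 16678 56611 1628108
16 16118 57171 1570937
17 15552 57737 1513200
18 14980 58309 1454891
19 14403 58886 1396005
20 13820 59469 1336536
21 13231 60058 1276478
22 12637 60652 1215826
23 12036 61253 1154573
24 11430 61859 1092714
25 10817 62472 1030242
26 10199 63090 967152
27 9574 63715 903437
28 8944 64345 839092
29 8307 64982 774110
30 7663 65626 708484
31 7013 66276 642208
32 6357 66932 575276
33 5695 67594 507682
34 5026 68263 439419
35 4350 68939 370480
36 3667 69622 300858
37 2978 70311 230547
38 2282 71007 159540
39 1579 71710 87830
40 869 72420 15410
41 152 15410 0

1. interest=⌊2421406·99/10000⌋=23971; principal=73289-23971=49318; balance=2421406-49318=2372088
2. interest=⌊2372088·99/10000⌋=23483; principal=73289-23483=49806; balance=2372088-49806=2322282
3. interest=⌊2322282·99/10000⌋=22990; principal=73289-22990=50299; balance=2322282-50299=2271983
4. interest=⌊2271983·99/10000⌋=22492; principal=73289-22492=50797; balance=2271983-50797=2221186
5. interest=⌊2221186·99/10000⌋=21989; principal=73289-21989=51300; balance=2221186-51300=2169886
6. interest=⌊2169886·99/10000⌋=21481; principal=73289-21481=51808; balance=2169886-51808=2118078
7. interest=⌊2118078·99/10000⌋=20968; principal=73289-20968=52321; balance=2118078-52321=2065757
8. interest=⌊2065757·99/10000⌋=20450; principal=73289-20450=52839; balance=2065757-52839=2012918
9. interest=⌊2012918·99/10000⌋=19927; principal=73289-19927=53362; balance=2012918-53362=1959556
10. interest=⌊1959556·99/10000⌋=19399; principal=73289-19399=53890; balance=1959556-53890=1905666
11. interest=⌊1905666·99/10000⌋=18866; principal=73289-18866=54423; balance=1905666-54423=1851243
12. interest=⌊1851243·99/10000⌋=18327; principal=73289-18327=54962; balance=1851243-54962=1796281
13. interest=⌊1796281·99/10000⌋=17783; principal=73289-17783=55506; balance=1796281-55506=1740775
14. interest=⌊1740775·99/10000⌋=17233; principal=73289-17233=56056; balance=1740775-56056=1684719
15. interest=⌊1684719·99/10000⌋=16678; principal=73289-16678=56611; balance=1684719-56611=1628108
16. interest=⌊1628108·99/10000⌋=16118; principal=73289-16118=57171; balance=1628108-57171=1570937
17. interest=⌊1570937·99/10000⌋=15552; principal=73289-15552=57737; balance=1570937-57737=1513200
18. interest=⌊1513200·99/10000⌋=14980; principal=73289-14980=58309; balance=1513200-58309=1454891
19. interest=⌊1454891·99/10000⌋=14403; principal=73289-14403=58886; balance=1454891-58886=1396005
20. interest=⌊1396005·99/10000⌋=13820; principal=73289-13820=59469; balance=1396005-59469=1336536
21. interest=⌊1336536·99/10000⌋=13231; principal=73289-13231=60058; balance=1336536-60058=1276478
22. interest=⌊1276478·99/10000⌋=12637; principal=73289-12637=60652; balance=1276478-60652=1215826
23. interest=⌊1215826·99/10000⌋=12036; principal=73289-12036=61253; balance=1215826-61253=1154573
24. interest=⌊1154573·99/10000⌋=11430; principal=73289-11430=61859; balance=1154573-61859=1092714
25. interest=⌊1092714·99/10000⌋=10817; principal=73289-10817=62472; balance=1092714-62472=1030242
26. interest=⌊1030242·99/10000⌋=10199; principal=73289-10199=63090; balance=1030242-63090=967152
27. interest=⌊967152·99/10000⌋=9574; principal=73289-9574=63715; balance=967152-63715=903437
28. interest=⌊903437·99/10000⌋=8944; principal=73289-8944=64345; balance=903437-64345=839092
29. interest=⌊839092·99/10000⌋=8307; principal=73289-8307=64982; balance=839092-64982=774110
30. interest=⌊774110·99/10000⌋=7663; principal=73289-7663=65626; balance=774110-65626=708484
31. interest=⌊708484·99/10000⌋=7013; principal=73289-7013=66276; balance=708484-66276=642208
32. interest=⌊642208·99/10000⌋=6357; principal=73289-6357=66932; balance=642208-66932=575276
33. interest=⌊575276·99/10000⌋=5695; principal=73289-5695=67594; balance=575276-67594=507682
34. interest=⌊507682·99/10000⌋=5026; principal=73289-5026=68263; balance=507682-68263=439419
35. interest=⌊439419·99/10000⌋=4350; principal=73289-4350=68939; balance=439419-68939=370480
36. interest=⌊370480·99/10000⌋=3667; principal=73289-3667=69622; balance=370480-69622=300858
37. interest=⌊300858·99/10000⌋=2978; principal=73289-2978=70311; balance=300858-70311=230547
38. interest=⌊230547·99/10000⌋=2282; principal=73289-2282=71007; balance=230547-71007=159540
39. interest=⌊159540·99/10000⌋=1579; principal=73289-1579=71710; balance=159540-71710=87830
40. interest=⌊87830·99/10000⌋=869; principal=73289-869=72420; balance=87830-72420=15410
41. interest=⌊15410·99/10000⌋=152; principal=min(73289-152,15410)=15410; balance=15410-15410=0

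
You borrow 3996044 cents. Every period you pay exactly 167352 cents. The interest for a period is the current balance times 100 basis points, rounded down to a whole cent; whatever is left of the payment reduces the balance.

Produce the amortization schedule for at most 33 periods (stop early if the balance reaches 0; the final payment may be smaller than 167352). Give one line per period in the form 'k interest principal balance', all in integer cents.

1 39960 127392 3868652
2 38686 128666 3739986
3 37399 129953 3610033
4 36100 131252 3478781
5 34787 132565 3346216
6 33462 133890 3212326
7 32123 135229 3077097
8 30770 136582 2940515
9 29405 137947 2802568
10 28025 139327 2663241
11 26632 140720 2522521
12 25225 142127 2380394
13 23803 143549 2236845
14 22368 144984 2091861
15 20918 146434 1945427
16 19454 147898 1797529
17 17975 149377 1648152
18 16481 150871 1497281
19 14972 152380 1344901
20 13449 153903 1190998
21 11909 155443 1035555
22 10355 156997 878558
23 8785 158567 719991
24 7199 160153 559838
25 5598 161754 398084
26 3980 163372 234712
27 2347 165005 69707
28 697 69707 0

1. interest=⌊3996044·100/10000⌋=39960; principal=167352-39960=127392; balance=3996044-127392=3868652
2. interest=⌊3868652·100/10000⌋=38686; principal=167352-38686=128666; balance=3868652-128666=3739986
3. interest=⌊3739986·100/10000⌋=37399; principal=167352-37399=129953; balance=3739986-129953=3610033
4. interest=⌊3610033·100/10000⌋=36100; principal=167352-36100=131252; balance=3610033-131252=3478781
5. interest=⌊3478781·100/10000⌋=34787; principal=167352-34787=132565; balance=3478781-132565=3346216
6. interest=⌊3346216·100/10000⌋=33462; principal=167352-33462=133890; balance=3346216-133890=3212326
7. interest=⌊3212326·100/10000⌋=32123; principal=167352-32123=135229; balance=3212326-135229=3077097
8. interest=⌊3077097·100/10000⌋=30770; principal=167352-30770=136582; balance=3077097-136582=2940515
9. interest=⌊2940515·100/10000⌋=29405; principal=167352-29405=137947; balance=2940515-137947=2802568
10. interest=⌊2802568·100/10000⌋=28025; principal=167352-28025=139327; balance=2802568-139327=2663241
11. interest=⌊2663241·100/10000⌋=26632; principal=167352-26632=140720; balance=2663241-140720=2522521
12. interest=⌊2522521·100/10000⌋=25225; principal=167352-25225=142127; balance=2522521-142127=2380394
13. interest=⌊2380394·100/10000⌋=23803; principal=167352-23803=143549; balance=2380394-143549=2236845
14. interest=⌊2236845·100/10000⌋=22368; principal=167352-22368=144984; balance=2236845-144984=2091861
15. interest=⌊2091861·100/10000⌋=20918; principal=167352-20918=146434; balance=2091861-146434=1945427
16. interest=⌊1945427·100/10000⌋=19454; principal=167352-19454=147898; balance=1945427-147898=1797529
17. interest=⌊1797529·100/10000⌋=17975; principal=167352-17975=149377; balance=1797529-149377=1648152
18. interest=⌊1648152·100/10000⌋=16481; principal=167352-16481=150871; balance=1648152-150871=1497281
19. interest=⌊1497281·100/10000⌋=14972; principal=167352-14972=152380; balance=1497281-152380=1344901
20. interest=⌊1344901·100/10000⌋=13449; principal=167352-13449=153903; balance=1344901-153903=1190998
21. interest=⌊1190998·100/10000⌋=11909; principal=167352-11909=155443; balance=1190998-155443=1035555
22. interest=⌊1035555·100/10000⌋=10355; principal=167352-10355=156997; balance=1035555-156997=878558
23. interest=⌊878558·100/10000⌋=8785; principal=167352-8785=158567; balance=878558-158567=719991
24. interest=⌊719991·100/10000⌋=7199; principal=167352-7199=160153; balance=719991-160153=559838
25. interest=⌊559838·100/10000⌋=5598; principal=167352-5598=161754; balance=559838-161754=398084
26. interest=⌊398084·100/10000⌋=3980; principal=167352-3980=163372; balance=398084-163372=234712
27. interest=⌊234712·100/10000⌋=2347; principal=167352-2347=165005; balance=234712-165005=69707
28. interest=⌊69707·100/10000⌋=697; principal=min(167352-697,69707)=69707; balance=69707-69707=0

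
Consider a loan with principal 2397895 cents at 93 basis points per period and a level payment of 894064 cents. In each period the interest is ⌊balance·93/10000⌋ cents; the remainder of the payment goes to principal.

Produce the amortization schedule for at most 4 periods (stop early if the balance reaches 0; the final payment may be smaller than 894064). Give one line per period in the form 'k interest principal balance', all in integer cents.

1. interest=⌊2397895·93/10000⌋=22300; principal=894064-22300=871764; balance=2397895-871764=1526131
2. interest=⌊1526131·93/10000⌋=14193; principal=894064-14193=879871; balance=1526131-879871=646260
3. interest=⌊646260·93/10000⌋=6010; principal=min(894064-6010,646260)=646260; balance=646260-646260=0

1 22300 871764 1526131
2 14193 879871 646260
3 6010 646260 0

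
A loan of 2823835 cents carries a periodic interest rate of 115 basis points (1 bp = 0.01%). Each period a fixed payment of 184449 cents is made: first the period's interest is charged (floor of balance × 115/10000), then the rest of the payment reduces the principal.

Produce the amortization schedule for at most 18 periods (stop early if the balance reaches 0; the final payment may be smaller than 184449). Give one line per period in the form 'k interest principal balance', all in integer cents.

1. interest=⌊2823835·115/10000⌋=32474; principal=184449-32474=151975; balance=2823835-151975=2671860
2. interest=⌊2671860·115/10000⌋=30726; principal=184449-30726=153723; balance=2671860-153723=2518137
3. interest=⌊2518137·115/10000⌋=28958; principal=184449-28958=155491; balance=2518137-155491=2362646
4. interest=⌊2362646·115/10000⌋=27170; principal=184449-27170=157279; balance=2362646-157279=2205367
5. interest=⌊2205367·115/10000⌋=25361; principal=184449-25361=159088; balance=2205367-159088=2046279
6. interest=⌊2046279·115/10000⌋=23532; principal=184449-23532=160917; balance=2046279-160917=1885362
7. interest=⌊1885362·115/10000⌋=21681; principal=184449-21681=162768; balance=1885362-162768=1722594
8. interest=⌊1722594·115/10000⌋=19809; principal=184449-19809=164640; balance=1722594-164640=1557954
9. interest=⌊1557954·115/10000⌋=17916; principal=184449-17916=166533; balance=1557954-166533=1391421
10. interest=⌊1391421·115/10000⌋=16001; principal=184449-16001=168448; balance=1391421-168448=1222973
11. interest=⌊1222973·115/10000⌋=14064; principal=184449-14064=170385; balance=1222973-170385=1052588
12. interest=⌊1052588·115/10000⌋=12104; principal=184449-12104=172345; balance=1052588-172345=880243
13. interest=⌊880243·115/10000⌋=10122; principal=184449-10122=174327; balance=880243-174327=705916
14. interest=⌊705916·115/10000⌋=8118; principal=184449-8118=176331; balance=705916-176331=529585
15. interest=⌊529585·115/10000⌋=6090; principal=184449-6090=178359; balance=529585-178359=351226
16. interest=⌊351226·115/10000⌋=4039; principal=184449-4039=180410; balance=351226-180410=170816
17. interest=⌊170816·115/10000⌋=1964; principal=min(184449-1964,170816)=170816; balance=170816-170816=0

1 32474 151975 2671860
2 30726 153723 2518137
3 28958 155491 2362646
4 27170 157279 2205367
5 25361 159088 2046279
6 23532 160917 1885362
7 21681 162768 1722594
8 19809 164640 1557954
9 17916 166533 1391421
10 16001 168448 1222973
11 14064 170385 1052588
12 12104 172345 880243
13 10122 174327 705916
14 8118 176331 529585
15 6090 178359 351226
16 4039 180410 170816
17 1964 170816 0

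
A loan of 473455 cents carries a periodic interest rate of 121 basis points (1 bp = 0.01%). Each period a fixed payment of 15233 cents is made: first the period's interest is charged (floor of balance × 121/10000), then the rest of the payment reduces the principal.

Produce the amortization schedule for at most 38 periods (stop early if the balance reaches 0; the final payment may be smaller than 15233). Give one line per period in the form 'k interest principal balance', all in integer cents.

1 5728 9505 463950
2 5613 9620 454330
3 5497 9736 444594
4 5379 9854 434740
5 5260 9973 424767
6 5139 10094 414673
7 5017 10216 404457
8 4893 10340 394117
9 4768 10465 383652
10 4642 10591 373061
11 4514 10719 362342
12 4384 10849 351493
13 4253 10980 340513
14 4120 11113 329400
15 3985 11248 318152
16 3849 11384 306768
17 3711 11522 295246
18 3572 11661 283585
19 3431 11802 271783
20 3288 11945 259838
21 3144 12089 247749
22 2997 12236 235513
23 2849 12384 223129
24 2699 12534 210595
25 2548 12685 197910
26 2394 12839 185071
27 2239 12994 172077
28 2082 13151 158926
29 1923 13310 145616
30 1761 13472 132144
31 1598 13635 118509
32 1433 13800 104709
33 1266 13967 90742
34 1097 14136 76606
35 926 14307 62299
36 753 14480 47819
37 578 14655 33164
38 401 14832 18332

1. interest=⌊473455·121/10000⌋=5728; principal=15233-5728=9505; balance=473455-9505=463950
2. interest=⌊463950·121/10000⌋=5613; principal=15233-5613=9620; balance=463950-9620=454330
3. interest=⌊454330·121/10000⌋=5497; principal=15233-5497=9736; balance=454330-9736=444594
4. interest=⌊444594·121/10000⌋=5379; principal=15233-5379=9854; balance=444594-9854=434740
5. interest=⌊434740·121/10000⌋=5260; principal=15233-5260=9973; balance=434740-9973=424767
6. interest=⌊424767·121/10000⌋=5139; principal=15233-5139=10094; balance=424767-10094=414673
7. interest=⌊414673·121/10000⌋=5017; principal=15233-5017=10216; balance=414673-10216=404457
8. interest=⌊404457·121/10000⌋=4893; principal=15233-4893=10340; balance=404457-10340=394117
9. interest=⌊394117·121/10000⌋=4768; principal=15233-4768=10465; balance=394117-10465=383652
10. interest=⌊383652·121/10000⌋=4642; principal=15233-4642=10591; balance=383652-10591=373061
11. interest=⌊373061·121/10000⌋=4514; principal=15233-4514=10719; balance=373061-10719=362342
12. interest=⌊362342·121/10000⌋=4384; principal=15233-4384=10849; balance=362342-10849=351493
13. interest=⌊351493·121/10000⌋=4253; principal=15233-4253=10980; balance=351493-10980=340513
14. interest=⌊340513·121/10000⌋=4120; principal=15233-4120=11113; balance=340513-11113=329400
15. interest=⌊329400·121/10000⌋=3985; principal=15233-3985=11248; balance=329400-11248=318152
16. interest=⌊318152·121/10000⌋=3849; principal=15233-3849=11384; balance=318152-11384=306768
17. interest=⌊306768·121/10000⌋=3711; principal=15233-3711=11522; balance=306768-11522=295246
18. interest=⌊295246·121/10000⌋=3572; principal=15233-3572=11661; balance=295246-11661=283585
19. interest=⌊283585·121/10000⌋=3431; principal=15233-3431=11802; balance=283585-11802=271783
20. interest=⌊271783·121/10000⌋=3288; principal=15233-3288=11945; balance=271783-11945=259838
21. interest=⌊259838·121/10000⌋=3144; principal=15233-3144=12089; balance=259838-12089=247749
22. interest=⌊247749·121/10000⌋=2997; principal=15233-2997=12236; balance=247749-12236=235513
23. interest=⌊235513·121/10000⌋=2849; principal=15233-2849=12384; balance=235513-12384=223129
24. interest=⌊223129·121/10000⌋=2699; principal=15233-2699=12534; balance=223129-12534=210595
25. interest=⌊210595·121/10000⌋=2548; principal=15233-2548=12685; balance=210595-12685=197910
26. interest=⌊197910·121/10000⌋=2394; principal=15233-2394=12839; balance=197910-12839=185071
27. interest=⌊185071·121/10000⌋=2239; principal=15233-2239=12994; balance=185071-12994=172077
28. interest=⌊172077·121/10000⌋=2082; principal=15233-2082=13151; balance=172077-13151=158926
29. interest=⌊158926·121/10000⌋=1923; principal=15233-1923=13310; balance=158926-13310=145616
30. interest=⌊145616·121/10000⌋=1761; principal=15233-1761=13472; balance=145616-13472=132144
31. interest=⌊132144·121/10000⌋=1598; principal=15233-1598=13635; balance=132144-13635=118509
32. interest=⌊118509·121/10000⌋=1433; principal=15233-1433=13800; balance=118509-13800=104709
33. interest=⌊104709·121/10000⌋=1266; principal=15233-1266=13967; balance=104709-13967=90742
34. interest=⌊90742·121/10000⌋=1097; principal=15233-1097=14136; balance=90742-14136=76606
35. interest=⌊76606·121/10000⌋=926; principal=15233-926=14307; balance=76606-14307=62299
36. interest=⌊62299·121/10000⌋=753; principal=15233-753=14480; balance=62299-14480=47819
37. interest=⌊47819·121/10000⌋=578; principal=15233-578=14655; balance=47819-14655=33164
38. interest=⌊33164·121/10000⌋=401; principal=15233-401=14832; balance=33164-14832=18332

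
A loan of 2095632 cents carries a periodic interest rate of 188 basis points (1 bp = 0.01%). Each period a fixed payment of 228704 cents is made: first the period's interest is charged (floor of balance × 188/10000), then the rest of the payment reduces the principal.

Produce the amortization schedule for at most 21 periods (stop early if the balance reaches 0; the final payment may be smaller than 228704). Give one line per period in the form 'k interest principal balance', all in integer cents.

1. interest=⌊2095632·188/10000⌋=39397; principal=228704-39397=189307; balance=2095632-189307=1906325
2. interest=⌊1906325·188/10000⌋=35838; principal=228704-35838=192866; balance=1906325-192866=1713459
3. interest=⌊1713459·188/10000⌋=32213; principal=228704-32213=196491; balance=1713459-196491=1516968
4. interest=⌊1516968·188/10000⌋=28518; principal=228704-28518=200186; balance=1516968-200186=1316782
5. interest=⌊1316782·188/10000⌋=24755; principal=228704-24755=203949; balance=1316782-203949=1112833
6. interest=⌊1112833·188/10000⌋=20921; principal=228704-20921=207783; balance=1112833-207783=905050
7. interest=⌊905050·188/10000⌋=17014; principal=228704-17014=211690; balance=905050-211690=693360
8. interest=⌊693360·188/10000⌋=13035; principal=228704-13035=215669; balance=693360-215669=477691
9. interest=⌊477691·188/10000⌋=8980; principal=228704-8980=219724; balance=477691-219724=257967
10. interest=⌊257967·188/10000⌋=4849; principal=228704-4849=223855; balance=257967-223855=34112
11. interest=⌊34112·188/10000⌋=641; principal=min(228704-641,34112)=34112; balance=34112-34112=0

1 39397 189307 1906325
2 35838 192866 1713459
3 32213 196491 1516968
4 28518 200186 1316782
5 24755 203949 1112833
6 20921 207783 905050
7 17014 211690 693360
8 13035 215669 477691
9 8980 219724 257967
10 4849 223855 34112
11 641 34112 0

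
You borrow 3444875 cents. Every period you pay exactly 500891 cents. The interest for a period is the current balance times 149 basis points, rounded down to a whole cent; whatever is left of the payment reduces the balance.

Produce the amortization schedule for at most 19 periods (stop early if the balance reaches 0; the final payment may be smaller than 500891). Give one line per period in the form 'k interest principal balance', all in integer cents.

1 51328 449563 2995312
2 44630 456261 2539051
3 37831 463060 2075991
4 30932 469959 1606032
5 23929 476962 1129070
6 16823 484068 645002
7 9610 491281 153721
8 2290 153721 0

1. interest=⌊3444875·149/10000⌋=51328; principal=500891-51328=449563; balance=3444875-449563=2995312
2. interest=⌊2995312·149/10000⌋=44630; principal=500891-44630=456261; balance=2995312-456261=2539051
3. interest=⌊2539051·149/10000⌋=37831; principal=500891-37831=463060; balance=2539051-463060=2075991
4. interest=⌊2075991·149/10000⌋=30932; principal=500891-30932=469959; balance=2075991-469959=1606032
5. interest=⌊1606032·149/10000⌋=23929; principal=500891-23929=476962; balance=1606032-476962=1129070
6. interest=⌊1129070·149/10000⌋=16823; principal=500891-16823=484068; balance=1129070-484068=645002
7. interest=⌊645002·149/10000⌋=9610; principal=500891-9610=491281; balance=645002-491281=153721
8. interest=⌊153721·149/10000⌋=2290; principal=min(500891-2290,153721)=153721; balance=153721-153721=0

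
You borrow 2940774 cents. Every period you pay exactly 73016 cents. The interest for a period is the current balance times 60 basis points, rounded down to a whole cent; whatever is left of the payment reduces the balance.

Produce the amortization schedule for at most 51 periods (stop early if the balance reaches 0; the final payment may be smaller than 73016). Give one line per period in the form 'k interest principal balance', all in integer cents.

1. interest=⌊2940774·60/10000⌋=17644; principal=73016-17644=55372; balance=2940774-55372=2885402
2. interest=⌊2885402·60/10000⌋=17312; principal=73016-17312=55704; balance=2885402-55704=2829698
3. interest=⌊2829698·60/10000⌋=16978; principal=73016-16978=56038; balance=2829698-56038=2773660
4. interest=⌊2773660·60/10000⌋=16641; principal=73016-16641=56375; balance=2773660-56375=2717285
5. interest=⌊2717285·60/10000⌋=16303; principal=73016-16303=56713; balance=2717285-56713=2660572
6. interest=⌊2660572·60/10000⌋=15963; principal=73016-15963=57053; balance=2660572-57053=2603519
7. interest=⌊2603519·60/10000⌋=15621; principal=73016-15621=57395; balance=2603519-57395=2546124
8. interest=⌊2546124·60/10000⌋=15276; principal=73016-15276=57740; balance=2546124-57740=2488384
9. interest=⌊2488384·60/10000⌋=14930; principal=73016-14930=58086; balance=2488384-58086=2430298
10. interest=⌊2430298·60/10000⌋=14581; principal=73016-14581=58435; balance=2430298-58435=2371863
11. interest=⌊2371863·60/10000⌋=14231; principal=73016-14231=58785; balance=2371863-58785=2313078
12. interest=⌊2313078·60/10000⌋=13878; principal=73016-13878=59138; balance=2313078-59138=2253940
13. interest=⌊2253940·60/10000⌋=13523; principal=73016-13523=59493; balance=2253940-59493=2194447
14. interest=⌊2194447·60/10000⌋=13166; principal=73016-13166=59850; balance=2194447-59850=2134597
15. interest=⌊2134597·60/10000⌋=12807; principal=73016-12807=60209; balance=2134597-60209=2074388
16. interest=⌊2074388·60/10000⌋=12446; principal=73016-12446=60570; balance=2074388-60570=2013818
17. interest=⌊2013818·60/10000⌋=12082; principal=73016-12082=60934; balance=2013818-60934=1952884
18. interest=⌊1952884·60/10000⌋=11717; principal=73016-11717=61299; balance=1952884-61299=1891585
19. interest=⌊1891585·60/10000⌋=11349; principal=73016-11349=61667; balance=1891585-61667=1829918
20. interest=⌊1829918·60/10000⌋=10979; principal=73016-10979=62037; balance=1829918-62037=1767881
21. interest=⌊1767881·60/10000⌋=10607; principal=73016-10607=62409; balance=1767881-62409=1705472
22. interest=⌊1705472·60/10000⌋=10232; principal=73016-10232=62784; balance=1705472-62784=1642688
23. interest=⌊1642688·60/10000⌋=9856; principal=73016-9856=63160; balance=1642688-63160=1579528
24. interest=⌊1579528·60/10000⌋=9477; principal=73016-9477=63539; balance=1579528-63539=1515989
25. interest=⌊1515989·60/10000⌋=9095; principal=73016-9095=63921; balance=1515989-63921=1452068
26. interest=⌊1452068·60/10000⌋=8712; principal=73016-8712=64304; balance=1452068-64304=1387764
27. interest=⌊1387764·60/10000⌋=8326; principal=73016-8326=64690; balance=1387764-64690=1323074
28. interest=⌊1323074·60/10000⌋=7938; principal=73016-7938=65078; balance=1323074-65078=1257996
29. interest=⌊1257996·60/10000⌋=7547; principal=73016-7547=65469; balance=1257996-65469=1192527
30. interest=⌊1192527·60/10000⌋=7155; principal=73016-7155=65861; balance=1192527-65861=1126666
31. interest=⌊1126666·60/10000⌋=6759; principal=73016-6759=66257; balance=1126666-66257=1060409
32. interest=⌊1060409·60/10000⌋=6362; principal=73016-6362=66654; balance=1060409-66654=993755
33. interest=⌊993755·60/10000⌋=5962; principal=73016-5962=67054; balance=993755-67054=926701
34. interest=⌊926701·60/10000⌋=5560; principal=73016-5560=67456; balance=926701-67456=859245
35. interest=⌊859245·60/10000⌋=5155; principal=73016-5155=67861; balance=859245-67861=791384
36. interest=⌊791384·60/10000⌋=4748; principal=73016-4748=68268; balance=791384-68268=723116
37. interest=⌊723116·60/10000⌋=4338; principal=73016-4338=68678; balance=723116-68678=654438
38. interest=⌊654438·60/10000⌋=3926; principal=73016-3926=69090; balance=654438-69090=585348
39. interest=⌊585348·60/10000⌋=3512; principal=73016-3512=69504; balance=585348-69504=515844
40. interest=⌊515844·60/10000⌋=3095; principal=73016-3095=69921; balance=515844-69921=445923
41. interest=⌊445923·60/10000⌋=2675; principal=73016-2675=70341; balance=445923-70341=375582
42. interest=⌊375582·60/10000⌋=2253; principal=73016-2253=70763; balance=375582-70763=304819
43. interest=⌊304819·60/10000⌋=1828; principal=73016-1828=71188; balance=304819-71188=233631
44. interest=⌊233631·60/10000⌋=1401; principal=73016-1401=71615; balance=233631-71615=162016
45. interest=⌊162016·60/10000⌋=972; principal=73016-972=72044; balance=162016-72044=89972
46. interest=⌊89972·60/10000⌋=539; principal=73016-539=72477; balance=89972-72477=17495
47. interest=⌊17495·60/10000⌋=104; principal=min(73016-104,17495)=17495; balance=17495-17495=0

1 17644 55372 2885402
2 17312 55704 2829698
3 16978 56038 2773660
4 16641 56375 2717285
5 16303 56713 2660572
6 15963 57053 2603519
7 15621 57395 2546124
8 15276 57740 2488384
9 14930 58086 2430298
10 14581 58435 2371863
11 14231 58785 2313078
12 13878 59138 2253940
13 13523 59493 2194447
14 13166 59850 2134597
15 12807 60209 2074388
16 12446 60570 2013818
17 12082 60934 1952884
18 11717 61299 1891585
19 11349 61667 1829918
20 10979 62037 1767881
21 10607 62409 1705472
22 10232 62784 1642688
23 9856 63160 1579528
24 9477 63539 1515989
25 9095 63921 1452068
26 8712 64304 1387764
27 8326 64690 1323074
28 7938 65078 1257996
29 7547 65469 1192527
30 7155 65861 1126666
31 6759 66257 1060409
32 6362 66654 993755
33 5962 67054 926701
34 5560 67456 859245
35 5155 67861 791384
36 4748 68268 723116
37 4338 68678 654438
38 3926 69090 585348
39 3512 69504 515844
40 3095 69921 445923
41 2675 70341 375582
42 2253 70763 304819
43 1828 71188 233631
44 1401 71615 162016
45 972 72044 89972
46 539 72477 17495
47 104 17495 0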